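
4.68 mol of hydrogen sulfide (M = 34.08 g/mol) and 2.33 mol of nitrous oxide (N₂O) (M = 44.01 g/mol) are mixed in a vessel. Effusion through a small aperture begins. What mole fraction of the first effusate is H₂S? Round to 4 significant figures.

0.6954

Rate_i ∝ x_i/√M_i (Graham's law weighted by mole fraction), so the effusate composition follows n_i/√M_i.
x_H₂S(eff) = (n_H₂S/√M_H₂S) / (n_H₂S/√M_H₂S + n_N₂O/√M_N₂O)
= (4.68/√34.08) / (4.68/√34.08 + 2.33/√44.01) = 0.8017/(0.8017 + 0.3512) = 0.6954.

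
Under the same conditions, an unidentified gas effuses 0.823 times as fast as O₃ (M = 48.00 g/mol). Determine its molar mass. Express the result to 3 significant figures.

Graham's law gives rate_X/rate_O₃ = √(M_O₃/M_X).
0.823 = √(48.00/M_X)
M_X = 48.00 / 0.823² = 48.00 / 0.6773 = 70.9 g/mol

70.9 g/mol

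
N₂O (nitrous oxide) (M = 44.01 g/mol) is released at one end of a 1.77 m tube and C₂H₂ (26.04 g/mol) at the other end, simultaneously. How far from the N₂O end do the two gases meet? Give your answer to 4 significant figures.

In equal time, each gas travels a distance ∝ its rate ∝ 1/√M, so d_N₂O/d_C₂H₂ = √(M_C₂H₂/M_N₂O) = √(26.04/44.01) = 0.7692.
With d_N₂O + d_C₂H₂ = 1.77 m, d_C₂H₂ = 1.77/(1 + 0.7692) = 1.000 m.
d_N₂O = 1.77 − 1.000 = 0.7696 m.

0.7696 m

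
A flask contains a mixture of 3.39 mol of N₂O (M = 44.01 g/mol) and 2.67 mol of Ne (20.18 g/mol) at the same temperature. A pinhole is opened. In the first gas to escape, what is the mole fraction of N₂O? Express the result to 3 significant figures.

Effusion rate of each component ∝ n_i/√M_i (partial pressure × 1/√M).
So x_N₂O in the escaping gas = (n_N₂O/√M_N₂O) / Σ(n_i/√M_i)
= (3.39/√44.01) / (3.39/√44.01 + 2.67/√20.18) = 0.5110/(0.5110 + 0.5944) = 0.462.

0.462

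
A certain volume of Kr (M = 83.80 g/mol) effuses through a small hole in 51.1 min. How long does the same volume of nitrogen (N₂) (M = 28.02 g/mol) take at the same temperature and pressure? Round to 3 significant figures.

29.5 min

Graham's law gives t_N₂/t_Kr = √(M_N₂/M_Kr) = √(28.02/83.80) = √0.3344 = 0.5782.
So the time for N₂ is 51.1 × 0.5782 = 29.5 min.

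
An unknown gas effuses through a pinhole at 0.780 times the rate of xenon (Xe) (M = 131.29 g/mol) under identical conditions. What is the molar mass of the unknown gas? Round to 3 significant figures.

From Graham's law, rate_X/rate_Xe = √(M_Xe/M_X).
0.780 = √(131.29/M_X)
M_X = 131.29 / 0.780² = 131.29 / 0.6084 = 216 g/mol

216 g/mol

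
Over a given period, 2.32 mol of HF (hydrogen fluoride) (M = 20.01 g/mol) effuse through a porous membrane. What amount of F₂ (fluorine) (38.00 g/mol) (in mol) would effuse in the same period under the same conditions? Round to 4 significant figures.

From Graham's law, rate_F₂/rate_HF = √(M_HF/M_F₂) = √(20.01/38.00) = √0.5266 = 0.7257.
So the amount for F₂ is 2.32 × 0.7257 = 1.684 mol.

1.684 mol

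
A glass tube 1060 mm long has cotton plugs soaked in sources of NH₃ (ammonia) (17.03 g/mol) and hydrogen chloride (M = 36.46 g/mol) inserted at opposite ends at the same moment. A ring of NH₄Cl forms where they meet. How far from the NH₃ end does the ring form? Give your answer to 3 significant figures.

Graham's law gives d_NH₃/d_HCl = rate_NH₃/rate_HCl = √(M_HCl/M_NH₃) = √(36.46/17.03) = 1.463.
With d_NH₃ + d_HCl = 1060 mm, d_HCl = 1060/(1 + 1.463) = 430.3 mm.
d_NH₃ = 1060 − 430.3 = 630 mm.

630 mm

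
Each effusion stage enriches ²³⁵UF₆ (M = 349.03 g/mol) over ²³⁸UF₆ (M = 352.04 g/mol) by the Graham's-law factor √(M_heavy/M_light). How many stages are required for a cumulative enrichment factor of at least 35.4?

With α = √(352.04/349.03) per stage, ln α = ½ ln(1.00862) = 0.004293.
Need α^N ≥ 35.4 ⇒ N ≥ ln(35.4) / ln α = 3.567 / 0.004293 = 830.73.
Rounding up, N = 831 stages.

831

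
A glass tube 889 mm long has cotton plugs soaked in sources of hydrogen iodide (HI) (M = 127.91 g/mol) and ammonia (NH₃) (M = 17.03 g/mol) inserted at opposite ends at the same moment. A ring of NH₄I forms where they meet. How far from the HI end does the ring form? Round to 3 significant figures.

238 mm

Graham's law gives d_HI/d_NH₃ = rate_HI/rate_NH₃ = √(M_NH₃/M_HI) = √(17.03/127.91) = 0.3649.
With d_HI + d_NH₃ = 889 mm, d_NH₃ = 889/(1 + 0.3649) = 651.3 mm.
d_HI = 889 − 651.3 = 238 mm.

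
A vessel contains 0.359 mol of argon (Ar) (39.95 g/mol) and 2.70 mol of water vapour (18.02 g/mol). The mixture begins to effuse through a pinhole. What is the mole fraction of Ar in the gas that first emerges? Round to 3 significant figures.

0.0820

Each component's effusion rate ∝ (its partial pressure)·(1/√M) ∝ n_i/√M_i.
Mole fraction of Ar in the effusate = (n_Ar/√M_Ar) / (n_Ar/√M_Ar + n_H₂O/√M_H₂O)
= (0.359/√39.95) / (0.359/√39.95 + 2.70/√18.02) = 0.05680/(0.05680 + 0.6360) = 0.0820.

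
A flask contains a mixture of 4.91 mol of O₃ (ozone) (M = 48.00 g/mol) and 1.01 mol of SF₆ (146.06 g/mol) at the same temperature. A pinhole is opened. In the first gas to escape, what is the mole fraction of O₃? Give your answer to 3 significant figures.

0.895

The effusion rate of species i is ∝ p_i/√M_i ∝ n_i/√M_i.
x_O₃(eff) = (n_O₃/√M_O₃) / (n_O₃/√M_O₃ + n_SF₆/√M_SF₆)
= (4.91/√48.00) / (4.91/√48.00 + 1.01/√146.06) = 0.7087/(0.7087 + 0.08357) = 0.895.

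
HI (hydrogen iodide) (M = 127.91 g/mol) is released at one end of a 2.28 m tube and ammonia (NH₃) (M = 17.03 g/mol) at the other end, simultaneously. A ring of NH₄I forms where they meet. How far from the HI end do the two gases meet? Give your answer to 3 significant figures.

0.610 m

The fronts meet when d_HI + d_NH₃ = L with d_HI/d_NH₃ = √(M_NH₃/M_HI) (Graham's law). Here √(M_NH₃/M_HI) = √(17.03/127.91) = 0.3649.
With d_HI + d_NH₃ = 2.28 m, d_NH₃ = 2.28/(1 + 0.3649) = 1.670 m.
d_HI = 2.28 − 1.670 = 0.610 m.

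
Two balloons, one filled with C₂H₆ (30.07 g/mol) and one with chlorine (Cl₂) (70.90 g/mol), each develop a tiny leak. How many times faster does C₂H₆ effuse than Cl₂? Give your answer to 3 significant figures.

From Graham's law, rate_C₂H₆/rate_Cl₂ = √(M_Cl₂/M_C₂H₆) = √(70.90/30.07) = √2.358 = 1.54.

1.54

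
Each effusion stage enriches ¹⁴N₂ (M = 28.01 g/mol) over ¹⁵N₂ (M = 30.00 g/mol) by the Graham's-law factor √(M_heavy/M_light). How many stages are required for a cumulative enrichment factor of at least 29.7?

Single-stage factor α = √(30.00/28.01), so ln α = ½ ln(1.07105) = 0.03432.
Need α^N ≥ 29.7 ⇒ N ≥ ln(29.7) / ln α = 3.391 / 0.03432 = 98.82.
Minimum whole number of stages: N = 99.

99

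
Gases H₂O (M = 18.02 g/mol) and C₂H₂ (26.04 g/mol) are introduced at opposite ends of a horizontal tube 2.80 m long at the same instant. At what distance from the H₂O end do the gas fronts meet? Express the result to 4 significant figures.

The fronts meet when d_H₂O + d_C₂H₂ = L with d_H₂O/d_C₂H₂ = √(M_C₂H₂/M_H₂O) (Graham's law). Here √(M_C₂H₂/M_H₂O) = √(26.04/18.02) = 1.202.
With d_H₂O + d_C₂H₂ = 2.80 m, d_C₂H₂ = 2.80/(1 + 1.202) = 1.272 m.
d_H₂O = 2.80 − 1.272 = 1.528 m.

1.528 m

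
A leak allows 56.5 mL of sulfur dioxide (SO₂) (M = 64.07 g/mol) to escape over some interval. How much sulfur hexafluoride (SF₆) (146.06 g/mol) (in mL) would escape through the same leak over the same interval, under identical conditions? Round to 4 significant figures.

Using Graham's law: rate_SF₆/rate_SO₂ = √(M_SO₂/M_SF₆) = √(64.07/146.06) = √0.4387 = 0.6623.
So the volume for SF₆ is 56.5 × 0.6623 = 37.42 mL.

37.42 mL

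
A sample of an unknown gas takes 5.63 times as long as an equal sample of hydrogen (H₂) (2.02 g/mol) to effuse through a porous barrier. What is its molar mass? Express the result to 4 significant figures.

64.03 g/mol

Graham's law gives t_X/t_H₂ = √(M_X/M_H₂).
5.63 = √(M_X/2.02)
M_X = 2.02 × 5.63² = 2.02 × 31.70 = 64.03 g/mol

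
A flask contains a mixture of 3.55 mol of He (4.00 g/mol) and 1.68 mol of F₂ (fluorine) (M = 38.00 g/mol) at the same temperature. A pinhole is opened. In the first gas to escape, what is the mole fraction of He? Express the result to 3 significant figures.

0.867

The effusion rate of species i is ∝ p_i/√M_i ∝ n_i/√M_i.
So x_He in the escaping gas = (n_He/√M_He) / Σ(n_i/√M_i)
= (3.55/√4.00) / (3.55/√4.00 + 1.68/√38.00) = 1.775/(1.775 + 0.2725) = 0.867.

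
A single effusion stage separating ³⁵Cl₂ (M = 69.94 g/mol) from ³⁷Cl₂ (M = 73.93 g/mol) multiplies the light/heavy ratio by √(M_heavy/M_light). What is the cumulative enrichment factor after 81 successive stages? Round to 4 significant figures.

Each stage multiplies the ratio by α = √(73.93/69.94), so after 81 stages the overall factor is α^81 = (73.93/69.94)^(81/2).
= 1.05705^(81/2) = 9.459.

9.459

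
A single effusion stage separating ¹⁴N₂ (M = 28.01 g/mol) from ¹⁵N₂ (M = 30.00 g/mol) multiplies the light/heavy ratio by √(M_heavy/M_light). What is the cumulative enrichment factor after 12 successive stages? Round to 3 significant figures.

Each stage multiplies the ratio by α = √(30.00/28.01), so after 12 stages the overall factor is α^12 = (30.00/28.01)^(12/2).
= 1.07105^6 = 1.51.

1.51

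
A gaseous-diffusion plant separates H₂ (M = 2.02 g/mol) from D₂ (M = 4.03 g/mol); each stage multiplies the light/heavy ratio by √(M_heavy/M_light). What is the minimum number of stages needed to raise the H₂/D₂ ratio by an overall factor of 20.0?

Single-stage factor α = √(4.03/2.02), so ln α = ½ ln(1.99505) = 0.3453.
Need α^N ≥ 20.0 ⇒ N ≥ ln(20.0) / ln α = 2.996 / 0.3453 = 8.67.
So at least 9 stages are needed.

9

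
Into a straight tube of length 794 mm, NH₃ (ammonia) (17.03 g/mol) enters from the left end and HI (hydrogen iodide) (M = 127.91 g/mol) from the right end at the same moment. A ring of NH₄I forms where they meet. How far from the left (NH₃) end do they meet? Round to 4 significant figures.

Graham's law gives d_NH₃/d_HI = rate_NH₃/rate_HI = √(M_HI/M_NH₃) = √(127.91/17.03) = 2.741.
With d_NH₃ + d_HI = 794 mm, d_HI = 794/(1 + 2.741) = 212.3 mm.
d_NH₃ = 794 − 212.3 = 581.7 mm.

581.7 mm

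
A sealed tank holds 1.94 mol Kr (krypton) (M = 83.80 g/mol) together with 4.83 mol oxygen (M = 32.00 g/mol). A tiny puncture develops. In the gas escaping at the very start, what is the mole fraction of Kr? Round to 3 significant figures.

0.199

Each component's effusion rate ∝ (its partial pressure)·(1/√M) ∝ n_i/√M_i.
x_Kr(eff) = (n_Kr/√M_Kr) / (n_Kr/√M_Kr + n_O₂/√M_O₂)
= (1.94/√83.80) / (1.94/√83.80 + 4.83/√32.00) = 0.2119/(0.2119 + 0.8538) = 0.199.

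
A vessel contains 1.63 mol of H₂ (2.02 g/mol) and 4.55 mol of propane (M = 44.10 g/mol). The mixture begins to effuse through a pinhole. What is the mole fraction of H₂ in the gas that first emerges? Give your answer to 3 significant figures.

0.626

Effusion rate of each component ∝ n_i/√M_i (partial pressure × 1/√M).
Mole fraction of H₂ in the effusate = (n_H₂/√M_H₂) / (n_H₂/√M_H₂ + n_C₃H₈/√M_C₃H₈)
= (1.63/√2.02) / (1.63/√2.02 + 4.55/√44.10) = 1.147/(1.147 + 0.6852) = 0.626.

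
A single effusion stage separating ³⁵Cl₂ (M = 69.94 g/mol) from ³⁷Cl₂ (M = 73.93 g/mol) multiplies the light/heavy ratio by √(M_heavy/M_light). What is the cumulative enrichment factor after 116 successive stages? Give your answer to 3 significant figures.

25.0

The single-stage factor is √(M_heavy/M_light), so 116 stages give [√(73.93/69.94)]^116 = (73.93/69.94)^(116/2).
= 1.05705^58 = 25.0.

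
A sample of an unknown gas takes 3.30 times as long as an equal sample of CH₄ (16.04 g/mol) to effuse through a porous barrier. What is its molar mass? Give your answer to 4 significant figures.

Using Graham's law: t_X/t_CH₄ = √(M_X/M_CH₄).
3.30 = √(M_X/16.04)
M_X = 16.04 × 3.30² = 16.04 × 10.89 = 174.7 g/mol

174.7 g/mol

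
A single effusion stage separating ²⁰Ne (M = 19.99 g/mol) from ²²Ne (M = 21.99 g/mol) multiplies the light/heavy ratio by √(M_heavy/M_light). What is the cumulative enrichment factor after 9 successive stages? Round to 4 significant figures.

After 9 stages the ratio has grown by (√(21.99/19.99))^9 = (21.99/19.99)^(9/2).
= 1.10005^(9/2) = 1.536.

1.536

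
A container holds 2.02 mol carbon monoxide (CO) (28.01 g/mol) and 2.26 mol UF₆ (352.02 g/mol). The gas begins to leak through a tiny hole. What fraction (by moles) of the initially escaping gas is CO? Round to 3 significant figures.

0.760

The effusion rate of species i is ∝ p_i/√M_i ∝ n_i/√M_i.
Mole fraction of CO in the effusate = (n_CO/√M_CO) / (n_CO/√M_CO + n_UF₆/√M_UF₆)
= (2.02/√28.01) / (2.02/√28.01 + 2.26/√352.02) = 0.3817/(0.3817 + 0.1205) = 0.760.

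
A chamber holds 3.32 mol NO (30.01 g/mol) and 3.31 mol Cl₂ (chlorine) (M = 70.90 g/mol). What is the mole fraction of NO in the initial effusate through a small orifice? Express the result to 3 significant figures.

The effusion rate of species i is ∝ p_i/√M_i ∝ n_i/√M_i.
x_NO(eff) = (n_NO/√M_NO) / (n_NO/√M_NO + n_Cl₂/√M_Cl₂)
= (3.32/√30.01) / (3.32/√30.01 + 3.31/√70.90) = 0.6060/(0.6060 + 0.3931) = 0.607.

0.607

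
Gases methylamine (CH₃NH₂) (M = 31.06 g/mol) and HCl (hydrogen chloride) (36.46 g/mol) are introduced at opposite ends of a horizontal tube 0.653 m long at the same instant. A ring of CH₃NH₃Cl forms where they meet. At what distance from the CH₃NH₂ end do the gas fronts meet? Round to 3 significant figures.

In equal time, each gas travels a distance ∝ its rate ∝ 1/√M, so d_CH₃NH₂/d_HCl = √(M_HCl/M_CH₃NH₂) = √(36.46/31.06) = 1.083.
With d_CH₃NH₂ + d_HCl = 0.653 m, d_HCl = 0.653/(1 + 1.083) = 0.3134 m.
d_CH₃NH₂ = 0.653 − 0.3134 = 0.340 m.

0.340 m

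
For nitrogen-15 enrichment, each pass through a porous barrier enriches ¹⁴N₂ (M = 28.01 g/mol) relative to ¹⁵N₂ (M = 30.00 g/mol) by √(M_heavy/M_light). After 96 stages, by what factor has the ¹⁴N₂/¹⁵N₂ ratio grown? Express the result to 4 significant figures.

26.96

Each stage multiplies the ratio by α = √(30.00/28.01), so after 96 stages the overall factor is α^96 = (30.00/28.01)^(96/2).
= 1.07105^48 = 26.96.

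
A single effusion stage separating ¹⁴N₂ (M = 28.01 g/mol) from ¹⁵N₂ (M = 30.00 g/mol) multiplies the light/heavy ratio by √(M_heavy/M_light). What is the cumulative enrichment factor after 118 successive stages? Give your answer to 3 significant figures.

The single-stage factor is √(M_heavy/M_light), so 118 stages give [√(30.00/28.01)]^118 = (30.00/28.01)^(118/2).
= 1.07105^59 = 57.4.

57.4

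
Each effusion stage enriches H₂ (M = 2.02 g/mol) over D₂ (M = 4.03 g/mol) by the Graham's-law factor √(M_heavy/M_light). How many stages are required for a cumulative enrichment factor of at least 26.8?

With α = √(4.03/2.02) per stage, ln α = ½ ln(1.99505) = 0.3453.
Need α^N ≥ 26.8 ⇒ N ≥ ln(26.8) / ln α = 3.288 / 0.3453 = 9.52.
So at least 10 stages are needed.

10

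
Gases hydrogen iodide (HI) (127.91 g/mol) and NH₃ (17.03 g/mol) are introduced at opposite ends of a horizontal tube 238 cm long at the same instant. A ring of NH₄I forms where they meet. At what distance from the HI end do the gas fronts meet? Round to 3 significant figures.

63.6 cm

In equal time, each gas travels a distance ∝ its rate ∝ 1/√M, so d_HI/d_NH₃ = √(M_NH₃/M_HI) = √(17.03/127.91) = 0.3649.
With d_HI + d_NH₃ = 238 cm, d_NH₃ = 238/(1 + 0.3649) = 174.4 cm.
d_HI = 238 − 174.4 = 63.6 cm.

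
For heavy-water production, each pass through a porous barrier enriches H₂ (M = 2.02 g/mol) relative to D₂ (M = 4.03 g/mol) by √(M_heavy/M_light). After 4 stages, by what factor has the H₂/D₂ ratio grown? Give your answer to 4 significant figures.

3.980

The single-stage factor is √(M_heavy/M_light), so 4 stages give [√(4.03/2.02)]^4 = (4.03/2.02)^(4/2).
= 1.99505^2 = 3.980.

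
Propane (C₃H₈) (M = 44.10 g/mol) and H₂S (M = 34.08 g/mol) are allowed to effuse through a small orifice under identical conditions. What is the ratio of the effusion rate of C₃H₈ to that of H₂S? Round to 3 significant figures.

0.879

By Graham's law, rate_C₃H₈/rate_H₂S = √(M_H₂S/M_C₃H₈) = √(34.08/44.10) = √0.7728 = 0.879.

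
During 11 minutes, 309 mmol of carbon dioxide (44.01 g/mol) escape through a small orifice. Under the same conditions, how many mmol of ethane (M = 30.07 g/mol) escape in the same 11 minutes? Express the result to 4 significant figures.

373.8 mmol

Using Graham's law: rate_C₂H₆/rate_CO₂ = √(M_CO₂/M_C₂H₆) = √(44.01/30.07) = √1.464 = 1.210.
So the amount for C₂H₆ is 309 × 1.210 = 373.8 mmol.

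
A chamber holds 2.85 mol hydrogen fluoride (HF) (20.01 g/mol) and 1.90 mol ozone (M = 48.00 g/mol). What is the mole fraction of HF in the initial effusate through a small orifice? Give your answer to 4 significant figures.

0.6991

The effusion rate of species i is ∝ p_i/√M_i ∝ n_i/√M_i.
Mole fraction of HF in the effusate = (n_HF/√M_HF) / (n_HF/√M_HF + n_O₃/√M_O₃)
= (2.85/√20.01) / (2.85/√20.01 + 1.90/√48.00) = 0.6371/(0.6371 + 0.2742) = 0.6991.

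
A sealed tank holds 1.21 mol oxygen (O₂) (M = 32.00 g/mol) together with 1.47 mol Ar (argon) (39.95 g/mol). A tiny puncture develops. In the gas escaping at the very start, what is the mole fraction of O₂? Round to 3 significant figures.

Effusion rate of each component ∝ n_i/√M_i (partial pressure × 1/√M).
Mole fraction of O₂ in the effusate = (n_O₂/√M_O₂) / (n_O₂/√M_O₂ + n_Ar/√M_Ar)
= (1.21/√32.00) / (1.21/√32.00 + 1.47/√39.95) = 0.2139/(0.2139 + 0.2326) = 0.479.

0.479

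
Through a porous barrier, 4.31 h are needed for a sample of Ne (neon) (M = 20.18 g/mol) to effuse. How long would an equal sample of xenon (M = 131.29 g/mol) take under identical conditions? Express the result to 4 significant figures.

Since effusion rate ∝ 1/√M, t_Xe/t_Ne = √(M_Xe/M_Ne) = √(131.29/20.18) = √6.506 = 2.551.
So the time for Xe is 4.31 × 2.551 = 10.99 h.

10.99 h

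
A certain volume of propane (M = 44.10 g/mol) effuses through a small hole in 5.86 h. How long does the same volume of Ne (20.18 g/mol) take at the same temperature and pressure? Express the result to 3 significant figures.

3.96 h

From Graham's law, t_Ne/t_C₃H₈ = √(M_Ne/M_C₃H₈) = √(20.18/44.10) = √0.4576 = 0.6765.
So the time for Ne is 5.86 × 0.6765 = 3.96 h.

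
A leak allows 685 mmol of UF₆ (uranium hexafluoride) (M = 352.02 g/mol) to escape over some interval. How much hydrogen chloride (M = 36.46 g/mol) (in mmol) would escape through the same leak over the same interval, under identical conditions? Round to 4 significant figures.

2128 mmol

Since effusion rate ∝ 1/√M, rate_HCl/rate_UF₆ = √(M_UF₆/M_HCl) = √(352.02/36.46) = √9.655 = 3.107.
So the amount for HCl is 685 × 3.107 = 2128 mmol.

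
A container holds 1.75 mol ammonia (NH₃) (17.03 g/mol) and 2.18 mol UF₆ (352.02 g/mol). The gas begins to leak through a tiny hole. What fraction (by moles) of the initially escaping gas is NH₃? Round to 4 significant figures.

0.7849

Rate_i ∝ x_i/√M_i (Graham's law weighted by mole fraction), so the effusate composition follows n_i/√M_i.
So x_NH₃ in the escaping gas = (n_NH₃/√M_NH₃) / Σ(n_i/√M_i)
= (1.75/√17.03) / (1.75/√17.03 + 2.18/√352.02) = 0.4241/(0.4241 + 0.1162) = 0.7849.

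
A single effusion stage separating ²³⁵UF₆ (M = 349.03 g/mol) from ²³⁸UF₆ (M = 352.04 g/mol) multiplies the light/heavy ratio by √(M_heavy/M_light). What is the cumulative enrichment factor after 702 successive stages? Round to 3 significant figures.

Overall factor = α^702 with α = √(352.04/349.03), i.e. (352.04/349.03)^(702/2).
= 1.00862^351 = 20.4.

20.4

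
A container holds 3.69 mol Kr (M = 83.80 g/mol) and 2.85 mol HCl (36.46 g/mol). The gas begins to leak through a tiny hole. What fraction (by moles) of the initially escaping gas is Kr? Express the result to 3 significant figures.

Each component's effusion rate ∝ (its partial pressure)·(1/√M) ∝ n_i/√M_i.
Mole fraction of Kr in the effusate = (n_Kr/√M_Kr) / (n_Kr/√M_Kr + n_HCl/√M_HCl)
= (3.69/√83.80) / (3.69/√83.80 + 2.85/√36.46) = 0.4031/(0.4031 + 0.4720) = 0.461.

0.461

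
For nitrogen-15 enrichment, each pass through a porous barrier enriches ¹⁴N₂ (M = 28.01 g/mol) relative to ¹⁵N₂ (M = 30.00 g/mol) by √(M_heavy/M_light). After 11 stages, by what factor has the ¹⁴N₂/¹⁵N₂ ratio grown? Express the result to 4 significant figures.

Overall factor = α^11 with α = √(30.00/28.01), i.e. (30.00/28.01)^(11/2).
= 1.07105^(11/2) = 1.459.

1.459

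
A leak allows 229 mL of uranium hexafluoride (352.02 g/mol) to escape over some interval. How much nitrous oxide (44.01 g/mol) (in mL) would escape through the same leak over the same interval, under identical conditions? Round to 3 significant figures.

Graham's law gives rate_N₂O/rate_UF₆ = √(M_UF₆/M_N₂O) = √(352.02/44.01) = √7.999 = 2.828.
So the volume for N₂O is 229 × 2.828 = 648 mL.

648 mL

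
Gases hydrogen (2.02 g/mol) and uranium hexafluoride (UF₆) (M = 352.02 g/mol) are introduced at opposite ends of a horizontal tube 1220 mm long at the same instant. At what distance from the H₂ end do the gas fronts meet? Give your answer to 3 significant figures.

1130 mm

Distances travelled in equal time are proportional to diffusion rates, so d_H₂/d_UF₆ = √(M_UF₆/M_H₂) = √(352.02/2.02) = 13.20.
With d_H₂ + d_UF₆ = 1220 mm, d_UF₆ = 1220/(1 + 13.20) = 85.91 mm.
d_H₂ = 1220 − 85.91 = 1130 mm.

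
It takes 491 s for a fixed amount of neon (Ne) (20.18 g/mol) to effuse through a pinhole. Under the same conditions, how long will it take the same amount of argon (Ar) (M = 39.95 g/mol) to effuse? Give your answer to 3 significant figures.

691 s

From Graham's law, t_Ar/t_Ne = √(M_Ar/M_Ne) = √(39.95/20.18) = √1.980 = 1.407.
So the time for Ar is 491 × 1.407 = 691 s.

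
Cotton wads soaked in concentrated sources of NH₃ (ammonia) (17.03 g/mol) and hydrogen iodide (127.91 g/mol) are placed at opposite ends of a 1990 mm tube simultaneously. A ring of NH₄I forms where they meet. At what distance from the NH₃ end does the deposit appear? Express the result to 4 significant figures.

1458 mm

Distances travelled in equal time are proportional to diffusion rates, so d_NH₃/d_HI = √(M_HI/M_NH₃) = √(127.91/17.03) = 2.741.
With d_NH₃ + d_HI = 1990 mm, d_HI = 1990/(1 + 2.741) = 532.0 mm.
d_NH₃ = 1990 − 532.0 = 1458 mm.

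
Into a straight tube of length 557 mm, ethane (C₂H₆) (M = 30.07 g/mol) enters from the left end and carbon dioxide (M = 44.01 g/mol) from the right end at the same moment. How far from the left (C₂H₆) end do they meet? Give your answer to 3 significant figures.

Distances travelled in equal time are proportional to diffusion rates, so d_C₂H₆/d_CO₂ = √(M_CO₂/M_C₂H₆) = √(44.01/30.07) = 1.210.
With d_C₂H₆ + d_CO₂ = 557 mm, d_CO₂ = 557/(1 + 1.210) = 252.1 mm.
d_C₂H₆ = 557 − 252.1 = 305 mm.

305 mm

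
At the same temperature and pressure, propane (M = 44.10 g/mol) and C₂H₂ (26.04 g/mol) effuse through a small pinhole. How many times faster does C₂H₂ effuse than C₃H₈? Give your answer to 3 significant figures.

1.30

Graham's law gives rate_C₂H₂/rate_C₃H₈ = √(M_C₃H₈/M_C₂H₂) = √(44.10/26.04) = √1.694 = 1.30.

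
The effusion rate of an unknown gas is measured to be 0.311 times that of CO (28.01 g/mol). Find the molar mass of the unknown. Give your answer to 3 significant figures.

Using Graham's law: rate_X/rate_CO = √(M_CO/M_X).
0.311 = √(28.01/M_X)
M_X = 28.01 / 0.311² = 28.01 / 0.09672 = 290 g/mol

290 g/mol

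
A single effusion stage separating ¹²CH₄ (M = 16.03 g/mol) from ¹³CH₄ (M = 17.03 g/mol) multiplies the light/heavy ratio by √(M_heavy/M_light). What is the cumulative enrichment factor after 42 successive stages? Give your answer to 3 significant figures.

3.56

After 42 stages the ratio has grown by (√(17.03/16.03))^42 = (17.03/16.03)^(42/2).
= 1.06238^21 = 3.56.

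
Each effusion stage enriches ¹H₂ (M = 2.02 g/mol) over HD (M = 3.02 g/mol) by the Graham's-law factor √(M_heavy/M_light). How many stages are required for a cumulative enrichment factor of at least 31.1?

18

Per stage α = (3.02/2.02)^(1/2) = 1.49505^0.5, giving ln α = 0.2011.
Need α^N ≥ 31.1 ⇒ N ≥ ln(31.1) / ln α = 3.437 / 0.2011 = 17.09.
So at least 18 stages are needed.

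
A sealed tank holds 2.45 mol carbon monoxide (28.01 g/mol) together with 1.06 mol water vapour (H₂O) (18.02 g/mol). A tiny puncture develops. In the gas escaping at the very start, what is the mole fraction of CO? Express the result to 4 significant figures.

0.6496

The effusion rate of species i is ∝ p_i/√M_i ∝ n_i/√M_i.
x_CO(eff) = (n_CO/√M_CO) / (n_CO/√M_CO + n_H₂O/√M_H₂O)
= (2.45/√28.01) / (2.45/√28.01 + 1.06/√18.02) = 0.4629/(0.4629 + 0.2497) = 0.6496.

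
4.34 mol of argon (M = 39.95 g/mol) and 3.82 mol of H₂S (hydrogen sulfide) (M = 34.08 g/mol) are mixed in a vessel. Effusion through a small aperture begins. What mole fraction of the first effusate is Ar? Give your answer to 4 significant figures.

0.5120

Each component's effusion rate ∝ (its partial pressure)·(1/√M) ∝ n_i/√M_i.
x_Ar(eff) = (n_Ar/√M_Ar) / (n_Ar/√M_Ar + n_H₂S/√M_H₂S)
= (4.34/√39.95) / (4.34/√39.95 + 3.82/√34.08) = 0.6866/(0.6866 + 0.6544) = 0.5120.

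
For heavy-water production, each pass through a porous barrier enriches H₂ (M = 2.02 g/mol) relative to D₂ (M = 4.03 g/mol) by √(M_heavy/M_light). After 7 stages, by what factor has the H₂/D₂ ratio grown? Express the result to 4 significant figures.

11.22

After 7 stages the ratio has grown by (√(4.03/2.02))^7 = (4.03/2.02)^(7/2).
= 1.99505^(7/2) = 11.22.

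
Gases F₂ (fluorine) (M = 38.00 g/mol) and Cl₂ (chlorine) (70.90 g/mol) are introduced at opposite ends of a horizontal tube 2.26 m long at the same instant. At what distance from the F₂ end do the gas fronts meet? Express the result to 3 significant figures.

1.30 m

Graham's law gives d_F₂/d_Cl₂ = rate_F₂/rate_Cl₂ = √(M_Cl₂/M_F₂) = √(70.90/38.00) = 1.366.
With d_F₂ + d_Cl₂ = 2.26 m, d_Cl₂ = 2.26/(1 + 1.366) = 0.9552 m.
d_F₂ = 2.26 − 0.9552 = 1.30 m.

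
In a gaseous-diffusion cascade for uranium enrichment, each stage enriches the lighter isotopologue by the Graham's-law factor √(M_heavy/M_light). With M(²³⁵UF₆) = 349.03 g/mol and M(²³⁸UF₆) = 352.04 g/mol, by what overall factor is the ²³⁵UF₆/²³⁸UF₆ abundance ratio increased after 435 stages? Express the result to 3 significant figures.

6.47

Each stage multiplies the ratio by α = √(352.04/349.03), so after 435 stages the overall factor is α^435 = (352.04/349.03)^(435/2).
= 1.00862^(435/2) = 6.47.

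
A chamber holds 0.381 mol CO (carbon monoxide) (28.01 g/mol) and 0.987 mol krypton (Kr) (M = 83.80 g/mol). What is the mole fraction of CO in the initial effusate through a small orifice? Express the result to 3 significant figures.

0.400

The effusion rate of species i is ∝ p_i/√M_i ∝ n_i/√M_i.
x_CO(eff) = (n_CO/√M_CO) / (n_CO/√M_CO + n_Kr/√M_Kr)
= (0.381/√28.01) / (0.381/√28.01 + 0.987/√83.80) = 0.07199/(0.07199 + 0.1078) = 0.400.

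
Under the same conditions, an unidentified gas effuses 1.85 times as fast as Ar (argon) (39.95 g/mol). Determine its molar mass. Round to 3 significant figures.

Since effusion rate ∝ 1/√M, rate_X/rate_Ar = √(M_Ar/M_X).
1.85 = √(39.95/M_X)
M_X = 39.95 / 1.85² = 39.95 / 3.423 = 11.7 g/mol

11.7 g/mol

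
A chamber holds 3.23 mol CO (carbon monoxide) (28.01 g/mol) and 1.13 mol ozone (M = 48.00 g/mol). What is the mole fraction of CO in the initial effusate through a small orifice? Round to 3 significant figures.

0.789

Rate_i ∝ x_i/√M_i (Graham's law weighted by mole fraction), so the effusate composition follows n_i/√M_i.
Mole fraction of CO in the effusate = (n_CO/√M_CO) / (n_CO/√M_CO + n_O₃/√M_O₃)
= (3.23/√28.01) / (3.23/√28.01 + 1.13/√48.00) = 0.6103/(0.6103 + 0.1631) = 0.789.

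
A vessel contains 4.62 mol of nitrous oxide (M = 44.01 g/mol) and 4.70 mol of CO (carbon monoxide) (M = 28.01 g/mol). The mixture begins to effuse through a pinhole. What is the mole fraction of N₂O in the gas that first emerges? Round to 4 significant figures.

0.4395

Rate_i ∝ x_i/√M_i (Graham's law weighted by mole fraction), so the effusate composition follows n_i/√M_i.
Mole fraction of N₂O in the effusate = (n_N₂O/√M_N₂O) / (n_N₂O/√M_N₂O + n_CO/√M_CO)
= (4.62/√44.01) / (4.62/√44.01 + 4.70/√28.01) = 0.6964/(0.6964 + 0.8881) = 0.4395.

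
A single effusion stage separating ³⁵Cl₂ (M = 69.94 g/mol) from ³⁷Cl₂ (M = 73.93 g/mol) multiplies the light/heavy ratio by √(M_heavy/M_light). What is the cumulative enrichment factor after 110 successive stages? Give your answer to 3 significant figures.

Each stage multiplies the ratio by α = √(73.93/69.94), so after 110 stages the overall factor is α^110 = (73.93/69.94)^(110/2).
= 1.05705^55 = 21.1.

21.1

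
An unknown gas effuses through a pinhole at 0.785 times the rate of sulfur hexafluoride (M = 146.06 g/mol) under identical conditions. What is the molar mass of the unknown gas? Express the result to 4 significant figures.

Using Graham's law: rate_X/rate_SF₆ = √(M_SF₆/M_X).
0.785 = √(146.06/M_X)
M_X = 146.06 / 0.785² = 146.06 / 0.6162 = 237.0 g/mol

237.0 g/mol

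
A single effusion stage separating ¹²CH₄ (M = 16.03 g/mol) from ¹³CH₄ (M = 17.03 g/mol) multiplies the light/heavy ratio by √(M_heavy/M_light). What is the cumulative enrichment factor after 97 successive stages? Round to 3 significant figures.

Each stage multiplies the ratio by α = √(17.03/16.03), so after 97 stages the overall factor is α^97 = (17.03/16.03)^(97/2).
= 1.06238^(97/2) = 18.8.

18.8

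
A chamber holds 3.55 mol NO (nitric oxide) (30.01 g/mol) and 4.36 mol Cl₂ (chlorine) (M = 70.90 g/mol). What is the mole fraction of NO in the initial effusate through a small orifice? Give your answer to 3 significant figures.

Effusion rate of each component ∝ n_i/√M_i (partial pressure × 1/√M).
Mole fraction of NO in the effusate = (n_NO/√M_NO) / (n_NO/√M_NO + n_Cl₂/√M_Cl₂)
= (3.55/√30.01) / (3.55/√30.01 + 4.36/√70.90) = 0.6480/(0.6480 + 0.5178) = 0.556.

0.556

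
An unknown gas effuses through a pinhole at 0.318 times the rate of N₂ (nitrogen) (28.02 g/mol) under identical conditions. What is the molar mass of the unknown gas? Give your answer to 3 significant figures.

277 g/mol

Using Graham's law: rate_X/rate_N₂ = √(M_N₂/M_X).
0.318 = √(28.02/M_X)
M_X = 28.02 / 0.318² = 28.02 / 0.1011 = 277 g/mol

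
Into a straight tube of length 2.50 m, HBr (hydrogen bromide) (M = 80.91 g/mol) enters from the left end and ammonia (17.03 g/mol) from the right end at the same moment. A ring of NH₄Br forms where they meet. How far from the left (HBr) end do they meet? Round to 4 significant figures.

In equal time, each gas travels a distance ∝ its rate ∝ 1/√M, so d_HBr/d_NH₃ = √(M_NH₃/M_HBr) = √(17.03/80.91) = 0.4588.
With d_HBr + d_NH₃ = 2.50 m, d_NH₃ = 2.50/(1 + 0.4588) = 1.714 m.
d_HBr = 2.50 − 1.714 = 0.7862 m.

0.7862 m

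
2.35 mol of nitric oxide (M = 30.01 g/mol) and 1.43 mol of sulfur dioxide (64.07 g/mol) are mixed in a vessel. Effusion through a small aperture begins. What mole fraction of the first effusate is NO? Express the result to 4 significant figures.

0.7060

The effusion rate of species i is ∝ p_i/√M_i ∝ n_i/√M_i.
So x_NO in the escaping gas = (n_NO/√M_NO) / Σ(n_i/√M_i)
= (2.35/√30.01) / (2.35/√30.01 + 1.43/√64.07) = 0.4290/(0.4290 + 0.1787) = 0.7060.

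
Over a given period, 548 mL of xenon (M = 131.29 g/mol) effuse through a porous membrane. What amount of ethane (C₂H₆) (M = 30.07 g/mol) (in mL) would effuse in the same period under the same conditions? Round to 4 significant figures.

1145 mL

From Graham's law, rate_C₂H₆/rate_Xe = √(M_Xe/M_C₂H₆) = √(131.29/30.07) = √4.366 = 2.090.
So the volume for C₂H₆ is 548 × 2.090 = 1145 mL.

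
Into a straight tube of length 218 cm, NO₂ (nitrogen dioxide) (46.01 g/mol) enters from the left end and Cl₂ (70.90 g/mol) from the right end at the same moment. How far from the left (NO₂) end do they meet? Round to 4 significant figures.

Distances travelled in equal time are proportional to diffusion rates, so d_NO₂/d_Cl₂ = √(M_Cl₂/M_NO₂) = √(70.90/46.01) = 1.241.
With d_NO₂ + d_Cl₂ = 218 cm, d_Cl₂ = 218/(1 + 1.241) = 97.26 cm.
d_NO₂ = 218 − 97.26 = 120.7 cm.

120.7 cm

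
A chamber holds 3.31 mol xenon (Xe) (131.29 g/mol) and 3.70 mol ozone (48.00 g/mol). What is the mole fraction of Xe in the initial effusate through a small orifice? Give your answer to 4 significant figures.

0.3510

Effusion rate of each component ∝ n_i/√M_i (partial pressure × 1/√M).
Mole fraction of Xe in the effusate = (n_Xe/√M_Xe) / (n_Xe/√M_Xe + n_O₃/√M_O₃)
= (3.31/√131.29) / (3.31/√131.29 + 3.70/√48.00) = 0.2889/(0.2889 + 0.5340) = 0.3510.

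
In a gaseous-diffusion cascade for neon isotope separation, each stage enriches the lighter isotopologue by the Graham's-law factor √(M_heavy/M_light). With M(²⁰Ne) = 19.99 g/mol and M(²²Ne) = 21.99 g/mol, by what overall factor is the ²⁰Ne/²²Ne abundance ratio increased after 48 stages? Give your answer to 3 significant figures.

9.86

After 48 stages the ratio has grown by (√(21.99/19.99))^48 = (21.99/19.99)^(48/2).
= 1.10005^24 = 9.86.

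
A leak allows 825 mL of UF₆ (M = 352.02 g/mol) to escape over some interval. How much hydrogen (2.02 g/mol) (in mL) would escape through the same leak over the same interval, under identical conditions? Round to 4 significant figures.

Using Graham's law: rate_H₂/rate_UF₆ = √(M_UF₆/M_H₂) = √(352.02/2.02) = √174.3 = 13.20.
So the volume for H₂ is 825 × 13.20 = 10890 mL.

10890 mL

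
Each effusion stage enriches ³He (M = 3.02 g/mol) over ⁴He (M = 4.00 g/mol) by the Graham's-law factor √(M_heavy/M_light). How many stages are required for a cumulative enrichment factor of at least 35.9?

26

Per stage α = (4.00/3.02)^(1/2) = 1.32450^0.5, giving ln α = 0.1405.
Need α^N ≥ 35.9 ⇒ N ≥ ln(35.9) / ln α = 3.581 / 0.1405 = 25.48.
Rounding up, N = 26 stages.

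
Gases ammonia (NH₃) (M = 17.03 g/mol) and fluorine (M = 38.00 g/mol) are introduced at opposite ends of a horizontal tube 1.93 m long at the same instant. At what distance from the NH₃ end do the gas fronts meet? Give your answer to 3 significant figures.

Distances travelled in equal time are proportional to diffusion rates, so d_NH₃/d_F₂ = √(M_F₂/M_NH₃) = √(38.00/17.03) = 1.494.
With d_NH₃ + d_F₂ = 1.93 m, d_F₂ = 1.93/(1 + 1.494) = 0.7739 m.
d_NH₃ = 1.93 − 0.7739 = 1.16 m.

1.16 m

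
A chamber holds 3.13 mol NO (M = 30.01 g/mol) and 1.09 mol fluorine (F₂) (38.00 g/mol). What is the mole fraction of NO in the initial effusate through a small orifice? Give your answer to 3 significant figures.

Effusion rate of each component ∝ n_i/√M_i (partial pressure × 1/√M).
x_NO(eff) = (n_NO/√M_NO) / (n_NO/√M_NO + n_F₂/√M_F₂)
= (3.13/√30.01) / (3.13/√30.01 + 1.09/√38.00) = 0.5714/(0.5714 + 0.1768) = 0.764.

0.764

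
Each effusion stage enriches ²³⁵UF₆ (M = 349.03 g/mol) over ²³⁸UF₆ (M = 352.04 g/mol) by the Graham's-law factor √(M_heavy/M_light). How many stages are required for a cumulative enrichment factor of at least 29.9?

792

Single-stage factor α = √(352.04/349.03), so ln α = ½ ln(1.00862) = 0.004293.
Need α^N ≥ 29.9 ⇒ N ≥ ln(29.9) / ln α = 3.398 / 0.004293 = 791.40.
Rounding up, N = 792 stages.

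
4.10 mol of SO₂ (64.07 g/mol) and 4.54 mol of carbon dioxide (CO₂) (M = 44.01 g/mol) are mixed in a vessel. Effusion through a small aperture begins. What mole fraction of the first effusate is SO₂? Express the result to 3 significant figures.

0.428

The effusion rate of species i is ∝ p_i/√M_i ∝ n_i/√M_i.
x_SO₂(eff) = (n_SO₂/√M_SO₂) / (n_SO₂/√M_SO₂ + n_CO₂/√M_CO₂)
= (4.10/√64.07) / (4.10/√64.07 + 4.54/√44.01) = 0.5122/(0.5122 + 0.6844) = 0.428.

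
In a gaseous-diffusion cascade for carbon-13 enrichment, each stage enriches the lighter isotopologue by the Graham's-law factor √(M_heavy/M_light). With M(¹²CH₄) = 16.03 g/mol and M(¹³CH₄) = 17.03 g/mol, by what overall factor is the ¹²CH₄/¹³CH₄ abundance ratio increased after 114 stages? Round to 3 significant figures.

31.5

The single-stage factor is √(M_heavy/M_light), so 114 stages give [√(17.03/16.03)]^114 = (17.03/16.03)^(114/2).
= 1.06238^57 = 31.5.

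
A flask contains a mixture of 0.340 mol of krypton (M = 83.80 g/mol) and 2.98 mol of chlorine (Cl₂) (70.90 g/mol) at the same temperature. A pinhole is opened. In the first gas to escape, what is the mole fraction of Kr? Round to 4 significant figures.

0.09498

Each component's effusion rate ∝ (its partial pressure)·(1/√M) ∝ n_i/√M_i.
Mole fraction of Kr in the effusate = (n_Kr/√M_Kr) / (n_Kr/√M_Kr + n_Cl₂/√M_Cl₂)
= (0.340/√83.80) / (0.340/√83.80 + 2.98/√70.90) = 0.03714/(0.03714 + 0.3539) = 0.09498.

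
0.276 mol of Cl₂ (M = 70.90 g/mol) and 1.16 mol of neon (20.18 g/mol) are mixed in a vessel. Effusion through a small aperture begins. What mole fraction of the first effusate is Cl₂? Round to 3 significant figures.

0.113

Each component's effusion rate ∝ (its partial pressure)·(1/√M) ∝ n_i/√M_i.
Mole fraction of Cl₂ in the effusate = (n_Cl₂/√M_Cl₂) / (n_Cl₂/√M_Cl₂ + n_Ne/√M_Ne)
= (0.276/√70.90) / (0.276/√70.90 + 1.16/√20.18) = 0.03278/(0.03278 + 0.2582) = 0.113.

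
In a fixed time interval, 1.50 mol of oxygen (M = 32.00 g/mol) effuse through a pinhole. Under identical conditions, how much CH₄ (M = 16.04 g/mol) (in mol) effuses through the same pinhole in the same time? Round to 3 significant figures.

From Graham's law, rate_CH₄/rate_O₂ = √(M_O₂/M_CH₄) = √(32.00/16.04) = √1.995 = 1.412.
So the amount for CH₄ is 1.50 × 1.412 = 2.12 mol.

2.12 mol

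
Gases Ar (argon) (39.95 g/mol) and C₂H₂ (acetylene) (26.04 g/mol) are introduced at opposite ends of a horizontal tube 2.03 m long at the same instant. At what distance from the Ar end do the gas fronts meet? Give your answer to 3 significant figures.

0.907 m

Distances travelled in equal time are proportional to diffusion rates, so d_Ar/d_C₂H₂ = √(M_C₂H₂/M_Ar) = √(26.04/39.95) = 0.8074.
With d_Ar + d_C₂H₂ = 2.03 m, d_C₂H₂ = 2.03/(1 + 0.8074) = 1.123 m.
d_Ar = 2.03 − 1.123 = 0.907 m.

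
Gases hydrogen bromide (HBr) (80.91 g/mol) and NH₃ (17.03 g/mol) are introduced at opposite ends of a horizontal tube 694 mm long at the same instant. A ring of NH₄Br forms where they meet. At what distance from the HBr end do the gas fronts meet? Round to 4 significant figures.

218.3 mm

Graham's law gives d_HBr/d_NH₃ = rate_HBr/rate_NH₃ = √(M_NH₃/M_HBr) = √(17.03/80.91) = 0.4588.
With d_HBr + d_NH₃ = 694 mm, d_NH₃ = 694/(1 + 0.4588) = 475.7 mm.
d_HBr = 694 − 475.7 = 218.3 mm.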